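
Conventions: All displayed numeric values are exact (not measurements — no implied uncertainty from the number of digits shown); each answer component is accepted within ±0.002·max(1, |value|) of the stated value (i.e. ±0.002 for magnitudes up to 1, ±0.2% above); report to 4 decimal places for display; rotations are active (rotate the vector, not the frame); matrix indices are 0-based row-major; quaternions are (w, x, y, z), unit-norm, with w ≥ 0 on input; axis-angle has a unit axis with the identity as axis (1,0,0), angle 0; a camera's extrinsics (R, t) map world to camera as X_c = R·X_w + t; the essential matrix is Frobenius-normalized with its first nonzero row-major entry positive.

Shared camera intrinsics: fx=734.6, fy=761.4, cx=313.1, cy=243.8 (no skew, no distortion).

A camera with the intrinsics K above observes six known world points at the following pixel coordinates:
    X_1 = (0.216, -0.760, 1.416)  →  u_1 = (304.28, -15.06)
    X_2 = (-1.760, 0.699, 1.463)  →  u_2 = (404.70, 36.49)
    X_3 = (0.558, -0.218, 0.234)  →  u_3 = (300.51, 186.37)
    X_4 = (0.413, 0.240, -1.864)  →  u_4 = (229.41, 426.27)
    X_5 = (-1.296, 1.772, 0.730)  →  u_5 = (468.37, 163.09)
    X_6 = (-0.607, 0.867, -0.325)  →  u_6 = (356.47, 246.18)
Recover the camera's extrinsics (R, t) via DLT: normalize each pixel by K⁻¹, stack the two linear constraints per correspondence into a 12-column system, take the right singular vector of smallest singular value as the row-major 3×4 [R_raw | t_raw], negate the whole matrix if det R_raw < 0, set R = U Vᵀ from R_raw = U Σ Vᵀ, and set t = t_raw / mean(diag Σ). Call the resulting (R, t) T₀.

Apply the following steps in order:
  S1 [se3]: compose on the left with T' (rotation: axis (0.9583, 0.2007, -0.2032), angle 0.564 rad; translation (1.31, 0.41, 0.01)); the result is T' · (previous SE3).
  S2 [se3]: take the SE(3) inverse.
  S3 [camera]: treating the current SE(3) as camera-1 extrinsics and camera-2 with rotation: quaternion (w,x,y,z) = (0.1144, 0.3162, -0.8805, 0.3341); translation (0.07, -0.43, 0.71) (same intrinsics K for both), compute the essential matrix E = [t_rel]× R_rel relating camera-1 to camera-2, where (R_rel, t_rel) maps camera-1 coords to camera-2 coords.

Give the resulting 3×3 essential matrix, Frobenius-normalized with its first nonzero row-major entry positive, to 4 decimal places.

matrix = [0.0029 -0.1117 -0.6933; 0.0466 0.0616 -0.0926; -0.3664 -0.5925 0.0835]

source (pnp_recover): camera pose = R=[0.1597 0.8685 0.4693; 0.3949 0.3795 -0.8367; -0.9047 0.3189 -0.2824], t=(-0.1000, -0.3400, 5.9203)
after S1 (compose_se3): R=[0.1425 0.9346 0.3258; 0.7928 0.0892 -0.6029; -0.5925 0.3442 -0.7283], t=(1.6208, -2.9418, 4.8930)
after S2 (invert_se3): R=[0.1425 0.7928 -0.5925; 0.9346 0.0892 0.3442; 0.3258 -0.6029 -0.7283], t=(5.0007, -2.9367, 1.2618)
after S3 (essential): [0.0029 -0.1117 -0.6933; 0.0466 0.0616 -0.0926; -0.3664 -0.5925 0.0835]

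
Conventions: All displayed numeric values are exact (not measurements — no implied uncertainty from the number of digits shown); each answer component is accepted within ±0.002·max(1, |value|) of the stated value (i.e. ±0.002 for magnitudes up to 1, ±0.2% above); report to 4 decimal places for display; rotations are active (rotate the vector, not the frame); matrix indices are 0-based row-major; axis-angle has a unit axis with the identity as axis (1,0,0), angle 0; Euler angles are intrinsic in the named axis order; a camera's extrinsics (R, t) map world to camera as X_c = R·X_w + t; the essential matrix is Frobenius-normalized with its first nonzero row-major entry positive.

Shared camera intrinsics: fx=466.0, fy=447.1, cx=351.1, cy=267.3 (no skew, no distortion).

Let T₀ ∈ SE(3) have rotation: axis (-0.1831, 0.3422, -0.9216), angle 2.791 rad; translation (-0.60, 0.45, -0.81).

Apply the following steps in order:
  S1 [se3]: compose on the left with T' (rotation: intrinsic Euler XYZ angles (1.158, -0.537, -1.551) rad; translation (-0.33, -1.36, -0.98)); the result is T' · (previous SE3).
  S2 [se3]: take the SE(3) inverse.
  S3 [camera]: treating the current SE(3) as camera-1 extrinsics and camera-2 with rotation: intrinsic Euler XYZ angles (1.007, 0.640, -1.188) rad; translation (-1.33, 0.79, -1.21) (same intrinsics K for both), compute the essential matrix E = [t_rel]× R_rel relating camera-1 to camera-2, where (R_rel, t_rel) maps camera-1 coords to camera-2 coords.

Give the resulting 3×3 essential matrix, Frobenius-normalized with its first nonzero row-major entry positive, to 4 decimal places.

after S1 (compose_se3): R=[-0.4985 -0.2634 -0.8259; 0.3954 0.7788 -0.4870; 0.7715 -0.5694 -0.2840], t=(0.4607, -0.6835, -0.6117)
after S2 (invert_se3): R=[-0.4985 0.3954 0.7715; -0.2634 0.7788 -0.5694; -0.8259 -0.4870 -0.2840], t=(0.9718, 0.3054, -0.1261)
after S3 (essential): [0.0682 0.4634 0.1485; 0.1176 -0.0705 0.6774; -0.0366 -0.5258 0.0548]

matrix = [0.0682 0.4634 0.1485; 0.1176 -0.0705 0.6774; -0.0366 -0.5258 0.0548]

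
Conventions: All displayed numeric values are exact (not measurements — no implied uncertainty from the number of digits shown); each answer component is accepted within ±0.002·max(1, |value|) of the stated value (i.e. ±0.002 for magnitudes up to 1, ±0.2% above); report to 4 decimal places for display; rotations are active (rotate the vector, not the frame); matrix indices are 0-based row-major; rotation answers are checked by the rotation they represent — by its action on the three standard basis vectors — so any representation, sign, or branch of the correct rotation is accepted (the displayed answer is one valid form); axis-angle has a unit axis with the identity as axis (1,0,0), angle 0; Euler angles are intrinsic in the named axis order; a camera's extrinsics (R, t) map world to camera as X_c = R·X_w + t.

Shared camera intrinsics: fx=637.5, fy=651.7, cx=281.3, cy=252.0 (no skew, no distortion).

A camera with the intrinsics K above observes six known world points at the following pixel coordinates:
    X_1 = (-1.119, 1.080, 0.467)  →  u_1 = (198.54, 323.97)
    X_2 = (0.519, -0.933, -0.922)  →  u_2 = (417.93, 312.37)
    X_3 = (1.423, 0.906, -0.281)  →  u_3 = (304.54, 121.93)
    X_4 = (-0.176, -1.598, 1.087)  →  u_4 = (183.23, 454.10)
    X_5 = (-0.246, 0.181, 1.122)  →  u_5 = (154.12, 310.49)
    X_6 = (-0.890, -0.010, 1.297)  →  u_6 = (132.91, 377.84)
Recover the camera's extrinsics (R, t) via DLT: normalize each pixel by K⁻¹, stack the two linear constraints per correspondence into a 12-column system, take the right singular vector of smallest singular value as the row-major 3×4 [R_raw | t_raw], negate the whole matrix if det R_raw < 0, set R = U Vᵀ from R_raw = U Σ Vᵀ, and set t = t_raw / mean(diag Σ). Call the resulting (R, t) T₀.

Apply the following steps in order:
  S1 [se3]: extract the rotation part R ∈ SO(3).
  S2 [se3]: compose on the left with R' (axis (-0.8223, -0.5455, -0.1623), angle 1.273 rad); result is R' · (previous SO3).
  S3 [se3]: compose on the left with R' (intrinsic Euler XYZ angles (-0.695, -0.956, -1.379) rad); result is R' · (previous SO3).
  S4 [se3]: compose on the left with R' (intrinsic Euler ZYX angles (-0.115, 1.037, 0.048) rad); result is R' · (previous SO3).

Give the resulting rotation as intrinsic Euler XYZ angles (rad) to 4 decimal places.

source (pnp_recover): camera pose = R=[0.1702 -0.2565 -0.9514; -0.8503 -0.5263 -0.0102; -0.4981 0.8107 -0.3077], t=(-0.0500, 0.4400, 6.1200)
after S1 (rot_of_se3): [0.1702 -0.2565 -0.9514; -0.8503 -0.5263 -0.0102; -0.4981 0.8107 -0.3077]
after S2 (compose_so3): [-0.0574 -0.7926 -0.6071; -0.8234 0.3815 -0.4202; 0.5646 0.4757 -0.6745]
after S3 (compose_so3): [-0.9337 -0.2598 0.2463; -0.2973 0.9460 -0.1292; -0.1994 -0.1939 -0.9605]
after S4 (compose_so3): [-0.6875 -0.1486 -0.7108; -0.2099 0.9777 -0.0014; 0.6952 0.1482 -0.7033]

rotation (euler_xyz) = (3.1395, -0.7907, 2.9287)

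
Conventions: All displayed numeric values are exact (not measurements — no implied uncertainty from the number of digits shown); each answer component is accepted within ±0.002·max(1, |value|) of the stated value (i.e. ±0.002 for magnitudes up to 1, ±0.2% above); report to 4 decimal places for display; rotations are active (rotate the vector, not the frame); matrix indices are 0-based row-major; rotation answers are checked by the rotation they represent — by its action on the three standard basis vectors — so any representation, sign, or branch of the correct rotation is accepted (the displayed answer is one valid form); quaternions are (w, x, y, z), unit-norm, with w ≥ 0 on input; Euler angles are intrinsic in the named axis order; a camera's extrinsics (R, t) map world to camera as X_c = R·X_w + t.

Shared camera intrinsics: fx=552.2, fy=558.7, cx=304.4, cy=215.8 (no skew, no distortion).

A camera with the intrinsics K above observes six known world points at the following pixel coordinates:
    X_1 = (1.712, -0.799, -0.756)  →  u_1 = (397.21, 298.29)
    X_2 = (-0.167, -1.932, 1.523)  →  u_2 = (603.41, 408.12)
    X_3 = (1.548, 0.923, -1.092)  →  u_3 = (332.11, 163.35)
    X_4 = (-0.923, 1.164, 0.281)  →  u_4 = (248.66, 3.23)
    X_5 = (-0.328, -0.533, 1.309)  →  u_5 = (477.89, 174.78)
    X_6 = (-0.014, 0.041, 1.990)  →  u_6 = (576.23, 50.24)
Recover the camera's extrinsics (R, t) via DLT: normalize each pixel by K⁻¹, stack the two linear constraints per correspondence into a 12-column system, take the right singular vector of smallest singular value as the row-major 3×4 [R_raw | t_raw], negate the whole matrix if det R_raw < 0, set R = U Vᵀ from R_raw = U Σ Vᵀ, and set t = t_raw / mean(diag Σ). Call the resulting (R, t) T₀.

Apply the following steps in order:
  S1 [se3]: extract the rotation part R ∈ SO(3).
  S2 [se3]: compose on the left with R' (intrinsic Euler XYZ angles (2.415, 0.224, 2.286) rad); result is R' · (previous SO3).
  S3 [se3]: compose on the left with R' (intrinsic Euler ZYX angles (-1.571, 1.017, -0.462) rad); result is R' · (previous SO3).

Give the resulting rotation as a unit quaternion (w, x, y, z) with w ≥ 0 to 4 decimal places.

rotation (quat) = (0.0944, 0.1534, -0.3028, 0.9359)

source (pnp_recover): camera pose = R=[0.6761 -0.1925 0.7112; 0.0910 -0.9361 -0.3399; 0.7312 0.2945 -0.6154], t=(0.2400, -0.2699, 4.5498)
after S1 (rot_of_se3): [0.6761 -0.1925 0.7112; 0.0910 -0.9361 -0.3399; 0.7312 0.2945 -0.6154]
after S2 (compose_so3): [-0.3368 0.8775 -0.3413; -0.8861 -0.4180 -0.2003; -0.3184 0.2349 0.9184]
after S3 (compose_so3): [-0.9351 -0.2696 0.2300; 0.0838 -0.7988 -0.5957; 0.3443 -0.5378 0.7696]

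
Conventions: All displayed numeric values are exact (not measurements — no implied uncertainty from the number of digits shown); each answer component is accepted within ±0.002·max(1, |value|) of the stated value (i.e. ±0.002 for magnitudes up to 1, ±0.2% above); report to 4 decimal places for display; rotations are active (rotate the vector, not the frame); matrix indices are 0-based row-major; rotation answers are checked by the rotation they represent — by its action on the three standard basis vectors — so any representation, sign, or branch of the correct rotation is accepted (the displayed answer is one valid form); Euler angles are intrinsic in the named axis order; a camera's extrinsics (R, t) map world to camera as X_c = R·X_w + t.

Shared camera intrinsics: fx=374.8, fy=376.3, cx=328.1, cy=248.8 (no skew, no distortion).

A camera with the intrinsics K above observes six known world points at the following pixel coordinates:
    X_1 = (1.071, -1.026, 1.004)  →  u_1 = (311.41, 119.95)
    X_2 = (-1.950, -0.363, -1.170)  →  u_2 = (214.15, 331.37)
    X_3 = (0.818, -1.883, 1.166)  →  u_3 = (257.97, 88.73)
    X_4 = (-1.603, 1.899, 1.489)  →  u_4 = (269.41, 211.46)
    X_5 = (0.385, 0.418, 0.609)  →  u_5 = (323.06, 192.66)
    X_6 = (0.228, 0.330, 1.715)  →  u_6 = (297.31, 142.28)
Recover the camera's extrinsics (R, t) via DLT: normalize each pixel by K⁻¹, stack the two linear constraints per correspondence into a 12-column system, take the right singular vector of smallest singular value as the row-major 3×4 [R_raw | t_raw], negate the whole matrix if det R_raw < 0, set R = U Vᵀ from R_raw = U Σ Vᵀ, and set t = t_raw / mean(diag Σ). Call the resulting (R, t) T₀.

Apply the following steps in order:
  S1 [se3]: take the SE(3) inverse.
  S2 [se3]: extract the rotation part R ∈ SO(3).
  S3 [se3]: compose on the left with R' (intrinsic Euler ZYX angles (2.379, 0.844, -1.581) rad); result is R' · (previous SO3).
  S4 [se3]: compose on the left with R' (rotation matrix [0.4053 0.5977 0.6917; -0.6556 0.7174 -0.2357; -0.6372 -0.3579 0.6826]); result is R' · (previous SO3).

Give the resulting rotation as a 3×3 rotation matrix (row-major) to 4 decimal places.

source (pnp_recover): camera pose = R=[0.8579 0.4309 -0.2798; -0.3657 0.1298 -0.9216; -0.3608 0.8930 0.2690], t=(-0.4300, -0.3500, 6.2901)
after S1 (invert_se3): R=[0.8579 -0.3657 -0.3608; 0.4309 0.1298 0.8930; -0.2798 -0.9216 0.2690], t=(2.5105, -5.3865, -2.1346)
after S2 (rot_of_se3): [0.8579 -0.3657 -0.3608; 0.4309 0.1298 0.8930; -0.2798 -0.9216 0.2690]
after S3 (compose_so3): [0.0154 0.8783 0.4779; 0.3783 0.4373 -0.8159; -0.9256 0.1933 -0.3255]
after S4 (compose_so3): [-0.4079 0.7511 -0.5192; 0.4795 -0.3077 -0.8218; -0.7770 -0.5842 -0.2347]

rotation (matrix) = ((-0.4079, 0.7511, -0.5192), (0.4795, -0.3077, -0.8218), (-0.7770, -0.5842, -0.2347))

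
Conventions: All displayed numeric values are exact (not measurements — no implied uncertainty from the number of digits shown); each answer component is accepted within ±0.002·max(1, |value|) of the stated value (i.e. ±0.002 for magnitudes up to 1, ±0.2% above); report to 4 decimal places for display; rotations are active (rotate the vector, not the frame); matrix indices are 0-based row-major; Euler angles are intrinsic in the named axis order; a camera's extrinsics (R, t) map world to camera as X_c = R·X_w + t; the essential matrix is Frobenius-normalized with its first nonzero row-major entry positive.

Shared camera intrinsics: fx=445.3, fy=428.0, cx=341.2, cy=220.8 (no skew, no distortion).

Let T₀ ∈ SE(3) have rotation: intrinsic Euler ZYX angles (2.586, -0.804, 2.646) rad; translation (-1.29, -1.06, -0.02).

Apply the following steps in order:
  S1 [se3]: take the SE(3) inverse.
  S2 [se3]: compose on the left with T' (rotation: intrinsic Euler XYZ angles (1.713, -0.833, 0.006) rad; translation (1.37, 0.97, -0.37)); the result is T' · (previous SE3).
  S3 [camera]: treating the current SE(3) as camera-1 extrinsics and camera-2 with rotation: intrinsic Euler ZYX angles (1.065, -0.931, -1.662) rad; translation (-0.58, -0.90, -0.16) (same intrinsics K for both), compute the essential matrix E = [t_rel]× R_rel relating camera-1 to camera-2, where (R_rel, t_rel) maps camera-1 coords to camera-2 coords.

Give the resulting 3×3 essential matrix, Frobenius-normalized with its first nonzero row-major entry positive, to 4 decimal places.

after S1 (invert_se3): R=[-0.5895 0.3660 0.7201; 0.7549 0.5667 0.3300; -0.2874 0.7382 -0.6104], t=(-0.3581, 1.5812, 0.3995)
after S2 (compose_se3): R=[-0.1869 -0.3023 0.9347; 0.5200 -0.8377 -0.1670; 0.8335 0.4548 0.3138], t=(0.8271, 0.7494, 1.1936)
after S3 (essential): [0.0982 -0.6859 0.1393; 0.3907 0.0189 -0.0853; -0.5641 -0.0675 0.1325]

matrix = [0.0982 -0.6859 0.1393; 0.3907 0.0189 -0.0853; -0.5641 -0.0675 0.1325]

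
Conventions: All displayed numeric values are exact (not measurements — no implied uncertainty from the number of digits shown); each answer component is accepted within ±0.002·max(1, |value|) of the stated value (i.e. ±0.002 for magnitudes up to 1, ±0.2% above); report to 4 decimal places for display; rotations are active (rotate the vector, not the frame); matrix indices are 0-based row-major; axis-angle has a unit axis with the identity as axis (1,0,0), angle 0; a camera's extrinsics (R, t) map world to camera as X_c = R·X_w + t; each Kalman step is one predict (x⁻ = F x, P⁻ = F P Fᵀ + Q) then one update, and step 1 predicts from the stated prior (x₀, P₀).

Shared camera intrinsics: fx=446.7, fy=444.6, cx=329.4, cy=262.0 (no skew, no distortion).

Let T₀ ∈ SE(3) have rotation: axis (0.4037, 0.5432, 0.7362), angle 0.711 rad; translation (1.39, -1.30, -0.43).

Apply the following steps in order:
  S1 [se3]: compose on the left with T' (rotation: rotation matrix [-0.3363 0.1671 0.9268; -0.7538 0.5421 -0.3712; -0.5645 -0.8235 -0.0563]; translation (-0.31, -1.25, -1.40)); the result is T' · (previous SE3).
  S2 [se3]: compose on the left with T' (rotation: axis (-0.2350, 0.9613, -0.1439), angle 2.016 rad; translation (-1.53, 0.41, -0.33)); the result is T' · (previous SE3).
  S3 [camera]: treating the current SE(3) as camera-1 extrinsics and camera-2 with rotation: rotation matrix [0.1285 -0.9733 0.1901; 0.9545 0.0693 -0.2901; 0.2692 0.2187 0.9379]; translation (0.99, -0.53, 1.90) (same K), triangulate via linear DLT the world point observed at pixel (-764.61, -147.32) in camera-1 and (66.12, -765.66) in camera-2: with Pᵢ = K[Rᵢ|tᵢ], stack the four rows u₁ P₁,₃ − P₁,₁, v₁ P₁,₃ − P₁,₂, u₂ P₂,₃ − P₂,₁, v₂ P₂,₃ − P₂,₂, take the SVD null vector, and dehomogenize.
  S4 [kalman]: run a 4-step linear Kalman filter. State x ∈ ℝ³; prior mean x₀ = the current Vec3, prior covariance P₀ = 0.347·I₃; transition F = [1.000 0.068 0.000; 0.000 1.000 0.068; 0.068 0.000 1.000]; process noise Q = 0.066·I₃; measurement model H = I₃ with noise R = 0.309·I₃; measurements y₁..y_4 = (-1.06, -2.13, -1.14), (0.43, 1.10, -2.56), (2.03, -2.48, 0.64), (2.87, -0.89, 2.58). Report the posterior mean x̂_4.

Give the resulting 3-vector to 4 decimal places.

result = (1.3741, -0.8633, 0.5348)

after S1 (compose_se3): R=[-0.4407 0.6162 0.6527; -0.2068 0.6379 -0.7419; -0.8735 -0.4619 -0.1537], t=(-1.3932, -2.8430, -1.0899)
after S2 (compose_se3): R=[-0.6051 -0.7631 -0.2269; 0.0029 0.2828 -0.9592; 0.7961 -0.5811 -0.1689], t=(-1.4887, -1.5084, 2.4139)
after S3 (triangulate): (-1.8583, 1.1267, -0.8411)
after S4 (kf_track): (1.3741, -0.8633, 0.5348)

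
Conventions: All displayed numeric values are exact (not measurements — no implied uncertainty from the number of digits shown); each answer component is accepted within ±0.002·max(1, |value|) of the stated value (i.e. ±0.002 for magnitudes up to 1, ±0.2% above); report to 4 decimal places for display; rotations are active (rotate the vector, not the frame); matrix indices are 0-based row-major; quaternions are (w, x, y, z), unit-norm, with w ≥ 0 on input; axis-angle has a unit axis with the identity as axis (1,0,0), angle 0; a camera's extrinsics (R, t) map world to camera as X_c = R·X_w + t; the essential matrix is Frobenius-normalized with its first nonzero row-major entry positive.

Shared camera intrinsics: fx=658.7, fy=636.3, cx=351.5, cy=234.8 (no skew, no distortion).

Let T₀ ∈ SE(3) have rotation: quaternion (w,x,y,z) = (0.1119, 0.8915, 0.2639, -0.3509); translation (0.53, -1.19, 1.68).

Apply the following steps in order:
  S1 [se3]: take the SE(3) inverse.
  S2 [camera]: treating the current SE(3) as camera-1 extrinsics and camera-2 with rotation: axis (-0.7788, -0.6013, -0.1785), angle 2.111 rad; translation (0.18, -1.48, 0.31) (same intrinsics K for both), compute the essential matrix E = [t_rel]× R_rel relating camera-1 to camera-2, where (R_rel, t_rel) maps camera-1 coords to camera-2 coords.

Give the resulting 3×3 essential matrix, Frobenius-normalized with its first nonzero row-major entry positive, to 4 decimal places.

matrix = [0.1153 -0.0055 0.2792; 0.5907 0.3764 -0.0187; 0.0611 -0.1371 0.6287]

after S1 (invert_se3): R=[0.6145 0.3920 -0.6847; 0.5490 -0.8357 0.0143; -0.5666 -0.3847 -0.7287], t=(1.2910, -1.3095, 1.0667)
after S2 (essential): [0.1153 -0.0055 0.2792; 0.5907 0.3764 -0.0187; 0.0611 -0.1371 0.6287]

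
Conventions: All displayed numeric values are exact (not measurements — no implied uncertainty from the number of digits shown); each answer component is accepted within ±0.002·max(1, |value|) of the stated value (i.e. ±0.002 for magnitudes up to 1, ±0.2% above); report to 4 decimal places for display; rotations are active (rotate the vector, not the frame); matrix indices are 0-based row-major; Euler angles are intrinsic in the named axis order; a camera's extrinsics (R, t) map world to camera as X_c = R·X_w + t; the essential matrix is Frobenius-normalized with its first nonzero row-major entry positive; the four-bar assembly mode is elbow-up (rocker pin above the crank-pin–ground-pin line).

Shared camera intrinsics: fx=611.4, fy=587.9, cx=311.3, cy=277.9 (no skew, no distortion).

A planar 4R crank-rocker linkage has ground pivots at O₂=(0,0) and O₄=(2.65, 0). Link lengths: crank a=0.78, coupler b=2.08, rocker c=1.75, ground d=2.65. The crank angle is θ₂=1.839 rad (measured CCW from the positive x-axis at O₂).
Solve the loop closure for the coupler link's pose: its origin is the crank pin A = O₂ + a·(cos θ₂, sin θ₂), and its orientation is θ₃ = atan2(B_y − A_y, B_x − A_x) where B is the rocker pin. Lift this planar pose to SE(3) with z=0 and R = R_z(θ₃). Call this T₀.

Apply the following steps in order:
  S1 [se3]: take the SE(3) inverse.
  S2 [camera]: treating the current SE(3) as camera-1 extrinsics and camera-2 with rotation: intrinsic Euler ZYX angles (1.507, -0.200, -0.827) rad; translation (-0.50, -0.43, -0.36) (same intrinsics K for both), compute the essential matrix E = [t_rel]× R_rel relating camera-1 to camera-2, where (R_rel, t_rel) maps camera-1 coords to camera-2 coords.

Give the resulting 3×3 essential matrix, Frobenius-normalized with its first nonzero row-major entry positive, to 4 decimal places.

matrix = [0.4624 0.0977 -0.1961; 0.0465 -0.0706 0.6612; -0.5211 -0.0683 -0.1326]

source (fourbar_fk): coupler pose = R=[0.9344 -0.3562 0.0000; 0.3562 0.9344 0.0000; 0.0000 0.0000 1.0000], t=(-0.2067, 0.7521, 0.0000)
after S1 (invert_se3): R=[0.9344 0.3562 0.0000; -0.3562 0.9344 0.0000; 0.0000 0.0000 1.0000], t=(-0.0747, -0.7764, 0.0000)
after S2 (essential): [0.4624 0.0977 -0.1961; 0.0465 -0.0706 0.6612; -0.5211 -0.0683 -0.1326]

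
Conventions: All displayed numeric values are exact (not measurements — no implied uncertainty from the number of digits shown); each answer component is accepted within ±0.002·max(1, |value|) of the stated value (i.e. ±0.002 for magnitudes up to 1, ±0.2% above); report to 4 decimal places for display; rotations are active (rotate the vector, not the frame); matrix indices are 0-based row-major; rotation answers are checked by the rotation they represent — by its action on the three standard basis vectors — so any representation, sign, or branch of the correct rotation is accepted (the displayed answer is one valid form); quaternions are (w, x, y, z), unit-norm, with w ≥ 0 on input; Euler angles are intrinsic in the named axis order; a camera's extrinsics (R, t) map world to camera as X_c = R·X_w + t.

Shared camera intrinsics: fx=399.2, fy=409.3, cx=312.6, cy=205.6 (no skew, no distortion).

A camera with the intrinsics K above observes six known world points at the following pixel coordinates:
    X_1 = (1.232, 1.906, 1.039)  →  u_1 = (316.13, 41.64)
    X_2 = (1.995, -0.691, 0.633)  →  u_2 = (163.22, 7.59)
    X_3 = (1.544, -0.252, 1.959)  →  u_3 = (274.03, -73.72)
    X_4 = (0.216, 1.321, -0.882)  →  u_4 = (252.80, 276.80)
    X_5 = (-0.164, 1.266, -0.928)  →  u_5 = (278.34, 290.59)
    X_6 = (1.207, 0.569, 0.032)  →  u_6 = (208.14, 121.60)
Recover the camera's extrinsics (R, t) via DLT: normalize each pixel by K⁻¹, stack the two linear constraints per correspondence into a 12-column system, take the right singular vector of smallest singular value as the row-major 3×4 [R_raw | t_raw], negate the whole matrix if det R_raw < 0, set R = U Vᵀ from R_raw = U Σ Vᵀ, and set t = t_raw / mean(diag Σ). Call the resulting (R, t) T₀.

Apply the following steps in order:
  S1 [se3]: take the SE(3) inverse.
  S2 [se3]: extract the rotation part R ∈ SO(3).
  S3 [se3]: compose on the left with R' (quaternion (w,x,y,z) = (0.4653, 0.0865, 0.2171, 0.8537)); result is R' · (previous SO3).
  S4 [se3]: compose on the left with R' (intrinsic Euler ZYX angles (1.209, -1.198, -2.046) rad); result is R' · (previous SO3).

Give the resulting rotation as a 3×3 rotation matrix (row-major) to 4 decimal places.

rotation (matrix) = ((-0.8773, -0.2885, 0.3836), (0.2727, -0.9573, -0.0962), (0.3949, 0.0202, 0.9185))

source (pnp_recover): camera pose = R=[-0.7251 0.3449 0.5961; -0.4497 0.4184 -0.7891; -0.5216 -0.8402 -0.1482], t=(-0.3601, -0.4700, 5.0105)
after S1 (invert_se3): R=[-0.7251 -0.4497 -0.5216; 0.3449 0.4184 -0.8402; 0.5961 -0.7891 -0.1482], t=(2.1409, 4.5308, 0.5865)
after S2 (rot_of_se3): [-0.7251 -0.4497 -0.5216; 0.3449 0.4184 -0.8402; 0.5961 -0.7891 -0.1482]
after S3 (compose_so3): [0.3476 -0.3445 0.8721; -0.5934 -0.8010 -0.0798; 0.7260 -0.4897 -0.4828]
after S4 (compose_so3): [-0.8773 -0.2885 0.3836; 0.2727 -0.9573 -0.0962; 0.3949 0.0202 0.9185]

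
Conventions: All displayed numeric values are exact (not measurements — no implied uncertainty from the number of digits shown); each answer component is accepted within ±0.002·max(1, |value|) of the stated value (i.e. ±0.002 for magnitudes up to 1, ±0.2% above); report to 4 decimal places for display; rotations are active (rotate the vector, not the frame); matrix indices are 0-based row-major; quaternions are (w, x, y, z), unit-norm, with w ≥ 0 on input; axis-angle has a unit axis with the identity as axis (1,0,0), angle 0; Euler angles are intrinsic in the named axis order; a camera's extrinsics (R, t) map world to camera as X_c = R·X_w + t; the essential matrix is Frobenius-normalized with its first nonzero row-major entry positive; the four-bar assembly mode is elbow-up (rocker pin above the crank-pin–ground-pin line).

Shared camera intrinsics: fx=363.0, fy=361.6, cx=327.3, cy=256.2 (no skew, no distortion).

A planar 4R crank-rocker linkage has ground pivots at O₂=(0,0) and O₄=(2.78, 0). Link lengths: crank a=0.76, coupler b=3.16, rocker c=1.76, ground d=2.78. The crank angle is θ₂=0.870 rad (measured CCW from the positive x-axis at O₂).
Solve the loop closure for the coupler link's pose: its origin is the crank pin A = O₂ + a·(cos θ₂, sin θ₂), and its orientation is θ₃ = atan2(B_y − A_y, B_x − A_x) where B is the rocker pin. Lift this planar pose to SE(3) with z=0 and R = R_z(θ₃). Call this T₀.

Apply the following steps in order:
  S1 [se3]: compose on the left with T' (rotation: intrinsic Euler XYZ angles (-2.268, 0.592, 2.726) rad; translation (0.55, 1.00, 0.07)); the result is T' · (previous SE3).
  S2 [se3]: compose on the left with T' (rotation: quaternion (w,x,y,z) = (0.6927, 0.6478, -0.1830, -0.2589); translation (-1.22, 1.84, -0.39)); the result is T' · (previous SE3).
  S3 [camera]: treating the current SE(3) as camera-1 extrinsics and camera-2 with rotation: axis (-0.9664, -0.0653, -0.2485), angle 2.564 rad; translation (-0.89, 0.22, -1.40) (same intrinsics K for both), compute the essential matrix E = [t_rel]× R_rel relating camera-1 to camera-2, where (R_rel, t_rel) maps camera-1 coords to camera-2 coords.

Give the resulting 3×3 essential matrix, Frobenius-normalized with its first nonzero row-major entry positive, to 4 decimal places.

source (fourbar_fk): coupler pose = R=[0.9447 -0.3278 0.0000; 0.3278 0.9447 0.0000; 0.0000 0.0000 1.0000], t=(0.4901, 0.5809, 0.0000)
after S1 (compose_se3): R=[-0.8271 -0.0676 0.5580; 0.3740 0.6748 0.6362; -0.4196 0.7349 -0.5328], t=(-0.0167, 1.5063, 0.0811)
after S2 (compose_se3): R=[-0.3682 -0.4048 0.8370; 0.8395 -0.5316 0.1122; 0.3995 0.7440 0.5356], t=(-1.0979, 1.8250, 1.1136)
after S3 (essential): [0.2984 0.2773 -0.2044; -0.2756 0.0276 -0.6421; -0.4288 -0.3314 0.0974]

matrix = [0.2984 0.2773 -0.2044; -0.2756 0.0276 -0.6421; -0.4288 -0.3314 0.0974]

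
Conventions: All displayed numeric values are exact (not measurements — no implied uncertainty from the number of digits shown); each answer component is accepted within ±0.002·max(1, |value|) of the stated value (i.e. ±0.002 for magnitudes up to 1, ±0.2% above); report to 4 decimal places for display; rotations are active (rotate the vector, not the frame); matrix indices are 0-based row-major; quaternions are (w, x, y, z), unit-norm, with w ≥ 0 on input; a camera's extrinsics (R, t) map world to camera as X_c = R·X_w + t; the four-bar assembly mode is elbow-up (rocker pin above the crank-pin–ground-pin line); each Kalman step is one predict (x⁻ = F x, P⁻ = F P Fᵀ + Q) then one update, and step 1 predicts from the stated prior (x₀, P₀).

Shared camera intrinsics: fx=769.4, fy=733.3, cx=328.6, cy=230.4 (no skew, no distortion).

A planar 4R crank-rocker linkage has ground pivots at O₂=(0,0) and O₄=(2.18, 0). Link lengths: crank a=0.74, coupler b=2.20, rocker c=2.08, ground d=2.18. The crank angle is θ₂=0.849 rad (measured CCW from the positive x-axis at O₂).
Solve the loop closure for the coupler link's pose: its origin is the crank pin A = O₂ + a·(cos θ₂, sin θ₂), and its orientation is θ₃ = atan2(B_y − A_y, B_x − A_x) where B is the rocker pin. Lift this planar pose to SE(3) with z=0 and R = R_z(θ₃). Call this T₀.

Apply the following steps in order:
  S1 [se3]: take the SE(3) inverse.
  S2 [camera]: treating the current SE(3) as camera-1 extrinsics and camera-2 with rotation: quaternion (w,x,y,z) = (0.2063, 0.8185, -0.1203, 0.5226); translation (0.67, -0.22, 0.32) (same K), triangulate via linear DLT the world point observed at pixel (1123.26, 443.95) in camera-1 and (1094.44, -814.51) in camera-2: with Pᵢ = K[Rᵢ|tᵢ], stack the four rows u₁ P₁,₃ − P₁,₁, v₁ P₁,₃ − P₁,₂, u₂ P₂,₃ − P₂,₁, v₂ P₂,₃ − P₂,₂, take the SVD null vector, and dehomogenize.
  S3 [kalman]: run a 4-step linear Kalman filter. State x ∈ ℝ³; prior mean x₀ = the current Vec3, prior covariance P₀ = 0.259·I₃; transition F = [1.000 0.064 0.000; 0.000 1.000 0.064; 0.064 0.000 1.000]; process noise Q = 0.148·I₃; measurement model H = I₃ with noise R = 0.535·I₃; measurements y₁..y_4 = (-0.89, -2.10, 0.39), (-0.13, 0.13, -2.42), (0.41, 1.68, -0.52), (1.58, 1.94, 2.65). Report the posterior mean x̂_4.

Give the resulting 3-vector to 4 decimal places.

source (fourbar_fk): coupler pose = R=[0.7221 -0.6918 0.0000; 0.6918 0.7221 0.0000; 0.0000 0.0000 1.0000], t=(0.4889, 0.5555, 0.0000)
after S1 (invert_se3): R=[0.7221 0.6918 0.0000; -0.6918 0.7221 0.0000; 0.0000 0.0000 1.0000], t=(-0.7373, -0.0628, 0.0000)
after S2 (triangulate): (0.8564, 1.1798, 0.6751)
after S3 (kf_track): (0.8329, 1.1932, 0.7752)

result = (0.8329, 1.1932, 0.7752)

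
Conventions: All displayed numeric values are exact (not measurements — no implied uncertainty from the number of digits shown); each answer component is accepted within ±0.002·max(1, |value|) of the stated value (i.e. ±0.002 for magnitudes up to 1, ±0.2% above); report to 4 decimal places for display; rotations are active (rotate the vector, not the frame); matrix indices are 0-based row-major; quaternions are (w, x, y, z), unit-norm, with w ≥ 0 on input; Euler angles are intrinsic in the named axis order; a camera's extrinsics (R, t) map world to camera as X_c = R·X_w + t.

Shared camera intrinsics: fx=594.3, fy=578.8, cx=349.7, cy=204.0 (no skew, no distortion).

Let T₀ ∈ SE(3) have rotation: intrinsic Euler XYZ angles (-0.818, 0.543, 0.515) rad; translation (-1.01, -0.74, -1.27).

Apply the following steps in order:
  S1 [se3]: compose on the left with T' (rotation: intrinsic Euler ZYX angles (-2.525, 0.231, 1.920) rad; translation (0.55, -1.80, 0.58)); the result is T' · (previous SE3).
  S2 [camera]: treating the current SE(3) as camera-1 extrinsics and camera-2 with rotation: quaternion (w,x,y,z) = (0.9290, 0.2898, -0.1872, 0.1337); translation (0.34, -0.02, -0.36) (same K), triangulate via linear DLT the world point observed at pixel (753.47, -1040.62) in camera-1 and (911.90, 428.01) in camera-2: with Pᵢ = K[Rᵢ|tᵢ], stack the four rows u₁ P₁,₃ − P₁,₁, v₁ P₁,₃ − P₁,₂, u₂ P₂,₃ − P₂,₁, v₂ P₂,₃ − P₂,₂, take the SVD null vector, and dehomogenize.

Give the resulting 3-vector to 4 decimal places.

after S1 (compose_se3): R=[-0.2752 0.2645 -0.9243; -0.9595 -0.0162 0.2811; 0.0594 0.9643 0.2582], t=(2.2373, -2.3771, 0.5574)
after S2 (triangulate): (1.8953, 1.0207, 0.7837)

result = (1.8953, 1.0207, 0.7837)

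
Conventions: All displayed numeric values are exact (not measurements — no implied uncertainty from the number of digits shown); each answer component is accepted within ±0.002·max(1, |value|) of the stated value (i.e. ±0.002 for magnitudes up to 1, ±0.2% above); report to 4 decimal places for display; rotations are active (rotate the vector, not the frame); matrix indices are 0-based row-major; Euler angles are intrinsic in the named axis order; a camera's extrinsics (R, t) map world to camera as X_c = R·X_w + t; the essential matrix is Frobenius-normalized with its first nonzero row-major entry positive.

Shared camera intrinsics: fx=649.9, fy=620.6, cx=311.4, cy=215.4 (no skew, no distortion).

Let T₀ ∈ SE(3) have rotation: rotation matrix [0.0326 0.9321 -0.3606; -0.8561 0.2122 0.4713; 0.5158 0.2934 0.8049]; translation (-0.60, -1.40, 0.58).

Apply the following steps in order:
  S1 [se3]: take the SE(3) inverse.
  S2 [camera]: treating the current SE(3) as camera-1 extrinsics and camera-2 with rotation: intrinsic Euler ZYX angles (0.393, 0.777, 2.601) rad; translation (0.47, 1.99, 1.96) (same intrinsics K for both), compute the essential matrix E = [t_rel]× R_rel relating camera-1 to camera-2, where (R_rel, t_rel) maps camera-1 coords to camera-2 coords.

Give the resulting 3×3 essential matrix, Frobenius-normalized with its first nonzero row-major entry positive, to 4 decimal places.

after S1 (invert_se3): R=[0.0326 -0.8561 0.5158; 0.9321 0.2122 0.2934; -0.3606 0.4713 0.8049], t=(-1.4782, 0.6862, -0.0235)
after S2 (essential): [0.4352 0.3858 -0.3136; 0.4266 -0.0433 0.0936; -0.3531 0.3370 -0.3641]

matrix = [0.4352 0.3858 -0.3136; 0.4266 -0.0433 0.0936; -0.3531 0.3370 -0.3641]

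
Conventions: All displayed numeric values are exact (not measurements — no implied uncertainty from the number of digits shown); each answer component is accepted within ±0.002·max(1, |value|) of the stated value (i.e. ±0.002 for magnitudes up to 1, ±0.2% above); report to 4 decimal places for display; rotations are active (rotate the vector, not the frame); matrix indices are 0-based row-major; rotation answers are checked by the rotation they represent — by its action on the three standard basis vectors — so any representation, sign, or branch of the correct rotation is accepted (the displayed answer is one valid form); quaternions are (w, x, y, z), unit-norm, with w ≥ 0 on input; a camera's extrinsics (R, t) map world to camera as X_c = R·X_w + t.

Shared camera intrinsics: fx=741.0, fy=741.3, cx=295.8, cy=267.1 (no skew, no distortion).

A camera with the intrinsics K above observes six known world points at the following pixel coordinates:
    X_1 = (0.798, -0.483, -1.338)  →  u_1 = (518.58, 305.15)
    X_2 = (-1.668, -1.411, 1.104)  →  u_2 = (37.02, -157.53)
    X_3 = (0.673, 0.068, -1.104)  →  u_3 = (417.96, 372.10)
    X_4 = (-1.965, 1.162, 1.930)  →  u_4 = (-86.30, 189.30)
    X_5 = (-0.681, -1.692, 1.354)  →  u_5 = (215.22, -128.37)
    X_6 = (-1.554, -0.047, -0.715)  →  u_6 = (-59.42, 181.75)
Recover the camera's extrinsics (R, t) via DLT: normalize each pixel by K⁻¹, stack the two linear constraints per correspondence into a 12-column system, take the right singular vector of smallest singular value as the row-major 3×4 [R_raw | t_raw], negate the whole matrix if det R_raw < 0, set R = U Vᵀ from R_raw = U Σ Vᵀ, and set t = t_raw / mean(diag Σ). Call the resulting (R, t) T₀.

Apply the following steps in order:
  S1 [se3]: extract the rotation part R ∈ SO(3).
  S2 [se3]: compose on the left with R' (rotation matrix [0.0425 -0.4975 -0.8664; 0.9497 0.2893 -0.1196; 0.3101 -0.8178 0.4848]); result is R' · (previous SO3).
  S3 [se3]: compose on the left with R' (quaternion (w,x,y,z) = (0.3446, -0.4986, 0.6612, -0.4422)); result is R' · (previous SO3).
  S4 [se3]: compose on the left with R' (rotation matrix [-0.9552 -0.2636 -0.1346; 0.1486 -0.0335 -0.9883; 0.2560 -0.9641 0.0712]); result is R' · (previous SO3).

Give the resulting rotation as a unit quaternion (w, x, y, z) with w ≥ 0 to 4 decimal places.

rotation (quat) = (0.3469, -0.6150, -0.3756, 0.6003)

source (pnp_recover): camera pose = R=[0.8947 -0.3864 -0.2241; 0.2601 0.8586 -0.4418; 0.3631 0.3369 0.8687], t=(-0.2400, -0.2200, 4.2300)
after S1 (rot_of_se3): [0.8947 -0.3864 -0.2241; 0.2601 0.8586 -0.4418; 0.3631 0.3369 0.8687]
after S2 (compose_so3): [-0.4060 -0.7355 -0.5424; 0.8816 -0.1589 -0.4445; 0.2408 -0.6586 0.7129]
after S3 (compose_so3): [0.0111 -0.3390 0.9407; 0.4319 0.8501 0.3013; -0.9018 0.4030 0.1559]
after S4 (compose_so3): [-0.0030 0.0455 -0.9990; 0.8785 -0.4772 -0.0244; -0.4778 -0.8776 -0.0385]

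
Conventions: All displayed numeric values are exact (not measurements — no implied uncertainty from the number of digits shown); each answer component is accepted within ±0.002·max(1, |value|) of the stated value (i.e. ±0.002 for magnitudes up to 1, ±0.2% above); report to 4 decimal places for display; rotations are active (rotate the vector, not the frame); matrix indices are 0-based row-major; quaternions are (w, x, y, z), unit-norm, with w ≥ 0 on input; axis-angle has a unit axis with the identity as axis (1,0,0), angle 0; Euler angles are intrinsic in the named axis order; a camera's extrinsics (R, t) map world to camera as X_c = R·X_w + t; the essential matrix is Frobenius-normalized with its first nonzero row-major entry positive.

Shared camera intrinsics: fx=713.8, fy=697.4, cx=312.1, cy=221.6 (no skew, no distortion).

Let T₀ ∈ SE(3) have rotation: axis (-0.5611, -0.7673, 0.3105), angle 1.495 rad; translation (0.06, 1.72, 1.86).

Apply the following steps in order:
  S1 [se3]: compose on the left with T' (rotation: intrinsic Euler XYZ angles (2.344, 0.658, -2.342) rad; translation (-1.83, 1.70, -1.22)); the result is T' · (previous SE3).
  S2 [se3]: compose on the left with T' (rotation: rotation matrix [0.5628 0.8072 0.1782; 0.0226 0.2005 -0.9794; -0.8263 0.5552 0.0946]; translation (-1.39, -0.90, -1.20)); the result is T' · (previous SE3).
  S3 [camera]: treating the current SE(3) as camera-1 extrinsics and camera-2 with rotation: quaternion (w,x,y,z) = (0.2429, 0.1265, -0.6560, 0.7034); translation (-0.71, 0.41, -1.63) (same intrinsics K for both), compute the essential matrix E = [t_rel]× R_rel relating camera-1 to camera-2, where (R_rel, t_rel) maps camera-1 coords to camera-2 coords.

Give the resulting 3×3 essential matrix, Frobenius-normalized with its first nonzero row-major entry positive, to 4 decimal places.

matrix = [0.2625 -0.3978 -0.5092; -0.5780 -0.3556 -0.0632; 0.2076 0.0310 -0.0703]

after S1 (compose_se3): R=[0.5686 -0.1738 0.8040; 0.2962 0.9551 -0.0030; -0.7674 0.2399 0.5946], t=(0.2502, 2.0356, -2.6277)
after S2 (compose_se3): R=[0.4223 0.7159 0.5560; 0.8239 -0.0474 -0.5648; -0.3780 0.6966 -0.6098], t=(-0.0744, 2.0874, -0.5251)
after S3 (essential): [0.2625 -0.3978 -0.5092; -0.5780 -0.3556 -0.0632; 0.2076 0.0310 -0.0703]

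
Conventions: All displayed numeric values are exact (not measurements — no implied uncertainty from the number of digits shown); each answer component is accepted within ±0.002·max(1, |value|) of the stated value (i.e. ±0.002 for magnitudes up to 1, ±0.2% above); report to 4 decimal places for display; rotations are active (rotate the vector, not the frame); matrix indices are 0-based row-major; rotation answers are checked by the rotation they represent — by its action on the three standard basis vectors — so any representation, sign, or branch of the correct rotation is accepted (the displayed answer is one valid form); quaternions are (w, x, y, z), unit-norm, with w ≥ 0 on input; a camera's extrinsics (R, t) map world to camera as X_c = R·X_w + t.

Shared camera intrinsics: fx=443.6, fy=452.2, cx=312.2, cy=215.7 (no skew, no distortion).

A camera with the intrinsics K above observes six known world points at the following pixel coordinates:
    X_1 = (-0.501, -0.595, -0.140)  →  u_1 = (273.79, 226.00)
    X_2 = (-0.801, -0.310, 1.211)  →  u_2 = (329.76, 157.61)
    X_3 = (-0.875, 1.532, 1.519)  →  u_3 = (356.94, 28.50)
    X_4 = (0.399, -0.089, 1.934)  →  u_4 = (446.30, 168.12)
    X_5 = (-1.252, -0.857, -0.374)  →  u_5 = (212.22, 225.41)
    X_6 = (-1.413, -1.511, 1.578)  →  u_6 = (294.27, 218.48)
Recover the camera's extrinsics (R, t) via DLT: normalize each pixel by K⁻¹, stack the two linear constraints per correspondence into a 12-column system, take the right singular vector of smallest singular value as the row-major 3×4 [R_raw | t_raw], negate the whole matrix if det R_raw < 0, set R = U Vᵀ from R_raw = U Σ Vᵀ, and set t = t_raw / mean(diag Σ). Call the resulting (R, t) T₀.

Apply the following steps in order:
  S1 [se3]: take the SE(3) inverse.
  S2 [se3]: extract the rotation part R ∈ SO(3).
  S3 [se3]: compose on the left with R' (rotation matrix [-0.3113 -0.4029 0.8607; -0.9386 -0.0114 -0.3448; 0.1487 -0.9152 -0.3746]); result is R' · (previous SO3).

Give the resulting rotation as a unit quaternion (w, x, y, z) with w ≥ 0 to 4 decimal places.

source (pnp_recover): camera pose = R=[0.7367 0.1213 0.6653; 0.4146 -0.8582 -0.3026; 0.5342 0.4988 -0.6825], t=(0.0200, -0.2100, 6.4100)
after S1 (invert_se3): R=[0.7367 0.4146 0.5342; 0.1213 -0.8582 0.4988; 0.6653 -0.3026 -0.6825], t=(-3.3521, -3.3796, 4.2981)
after S2 (rot_of_se3): [0.7367 0.4146 0.5342; 0.1213 -0.8582 0.4988; 0.6653 -0.3026 -0.6825]
after S3 (compose_so3): [0.2944 -0.0438 -0.9547; -0.9222 -0.2751 -0.2718; -0.2507 0.9604 -0.1213]

rotation (quat) = (0.4738, 0.6502, -0.3714, -0.4635)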